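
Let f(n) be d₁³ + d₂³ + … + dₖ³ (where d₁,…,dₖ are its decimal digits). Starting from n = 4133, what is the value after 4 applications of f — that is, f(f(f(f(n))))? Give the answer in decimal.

371

4133 → 4³ + 1³ + 3³ + 3³ = 64 + 1 + 27 + 27 = 119
119 → 1³ + 1³ + 9³ = 1 + 1 + 729 = 731
731 → 7³ + 3³ + 1³ = 343 + 27 + 1 = 371
371 → 3³ + 7³ + 1³ = 27 + 343 + 1 = 371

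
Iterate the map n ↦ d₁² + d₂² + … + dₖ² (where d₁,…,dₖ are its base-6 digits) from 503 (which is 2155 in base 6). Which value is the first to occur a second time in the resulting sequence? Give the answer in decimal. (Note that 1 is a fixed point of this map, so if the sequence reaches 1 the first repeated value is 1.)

503 = (2,1,5,5)_6 → 2² + 1² + 5² + 5² = 55
55 = (1,3,1)_6 → 1² + 3² + 1² = 11
11 = (1,5)_6 → 1² + 5² = 26
26 = (4,2)_6 → 4² + 2² = 20
20 = (3,2)_6 → 3² + 2² = 13
13 = (2,1)_6 → 2² + 1² = 5
5 = (5)_6 → 5² = 25
25 = (4,1)_6 → 4² + 1² = 17
17 = (2,5)_6 → 2² + 5² = 29
29 = (4,5)_6 → 4² + 5² = 41
41 = (1,0,5)_6 → 1² + 0² + 5² = 26  — 26 already appeared earlier.

26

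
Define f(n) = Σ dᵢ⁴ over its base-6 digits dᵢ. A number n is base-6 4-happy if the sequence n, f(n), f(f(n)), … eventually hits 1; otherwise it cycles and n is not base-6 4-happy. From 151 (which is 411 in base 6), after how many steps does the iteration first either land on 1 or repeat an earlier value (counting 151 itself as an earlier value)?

151 = (4,1,1)_6 → 4⁴ + 1⁴ + 1⁴ = 256 + 1 + 1 = 258
258 = (1,1,1,0)_6 → 1⁴ + 1⁴ + 1⁴ + 0⁴ = 1 + 1 + 1 + 0 = 3
3 = (3)_6 → 3⁴ = 81
81 = (2,1,3)_6 → 2⁴ + 1⁴ + 3⁴ = 16 + 1 + 81 = 98
98 = (2,4,2)_6 → 2⁴ + 4⁴ + 2⁴ = 16 + 256 + 16 = 288
288 = (1,2,0,0)_6 → 1⁴ + 2⁴ + 0⁴ + 0⁴ = 1 + 16 + 0 + 0 = 17
17 = (2,5)_6 → 2⁴ + 5⁴ = 16 + 625 = 641
641 = (2,5,4,5)_6 → 2⁴ + 5⁴ + 4⁴ + 5⁴ = 16 + 625 + 256 + 625 = 1522
1522 = (1,1,0,1,4)_6 → 1⁴ + 1⁴ + 0⁴ + 1⁴ + 4⁴ = 1 + 1 + 0 + 1 + 256 = 259
259 = (1,1,1,1)_6 → 1⁴ + 1⁴ + 1⁴ + 1⁴ = 1 + 1 + 1 + 1 = 4
4 = (4)_6 → 4⁴ = 256
256 = (1,1,0,4)_6 → 1⁴ + 1⁴ + 0⁴ + 4⁴ = 1 + 1 + 0 + 256 = 258  — 258 repeats.
That took 12 steps.

12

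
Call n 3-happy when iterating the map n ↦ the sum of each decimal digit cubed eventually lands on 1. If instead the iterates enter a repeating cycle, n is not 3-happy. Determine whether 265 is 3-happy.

not 3-happy

265 → 349
349 → 820
820 → 520
520 → 133
133 → 55
55 → 250
250 → 133  — 133 already seen; the sequence cycles without reaching 1.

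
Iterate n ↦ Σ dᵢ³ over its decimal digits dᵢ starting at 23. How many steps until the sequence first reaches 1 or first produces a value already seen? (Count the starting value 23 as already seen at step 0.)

23 → 2³ + 3³ = 35
35 → 3³ + 5³ = 152
152 → 1³ + 5³ + 2³ = 134
134 → 1³ + 3³ + 4³ = 92
92 → 9³ + 2³ = 737
737 → 7³ + 3³ + 7³ = 713
713 → 7³ + 1³ + 3³ = 371
371 → 3³ + 7³ + 1³ = 371  — 371 repeats.
That took 8 steps.

8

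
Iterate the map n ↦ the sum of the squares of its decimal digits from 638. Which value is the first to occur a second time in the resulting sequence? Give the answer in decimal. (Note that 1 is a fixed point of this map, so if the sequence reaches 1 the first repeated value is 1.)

1

638 → 6² + 3² + 8² = 109
109 → 1² + 0² + 9² = 82
82 → 8² + 2² = 68
68 → 6² + 8² = 100
100 → 1² + 0² + 0² = 1  — reached the fixed point 1.
1 → 1, so 1 is the first repeated value.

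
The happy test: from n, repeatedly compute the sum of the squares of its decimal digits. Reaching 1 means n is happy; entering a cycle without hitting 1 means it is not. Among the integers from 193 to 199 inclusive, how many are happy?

193: 193 → 91 → 82 → 68 → 100 → 1  — happy
194: 194 → 98 → 145 → 42 → 20 → 4 → 16 → 37 → 58 → 89 → 145  — not happy
195: 195 → 107 → 50 → 25 → 29 → 85 → 89 → 145 → 42 → 20 → 4 → 16 → 37 → 58 → 89  — not happy
196: 196 → 118 → 66 → 72 → 53 → 34 → 25 → 29 → 85 → 89 → 145 → 42 → 20 → 4 → 16 → 37 → 58 → 89  — not happy
197: 197 → 131 → 11 → 2 → 4 → 16 → 37 → 58 → 89 → 145 → 42 → 20 → 4  — not happy
198: 198 → 146 → 53 → 34 → 25 → 29 → 85 → 89 → 145 → 42 → 20 → 4 → 16 → 37 → 58 → 89  — not happy
199: 199 → 163 → 46 → 52 → 29 → 85 → 89 → 145 → 42 → 20 → 4 → 16 → 37 → 58 → 89  — not happy
happy: 193

1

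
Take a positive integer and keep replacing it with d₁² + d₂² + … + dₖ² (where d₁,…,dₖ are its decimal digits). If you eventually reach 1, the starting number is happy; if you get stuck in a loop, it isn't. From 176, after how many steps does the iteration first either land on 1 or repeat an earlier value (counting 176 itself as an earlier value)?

3

176 → 1² + 7² + 6² = 86
86 → 8² + 6² = 100
100 → 1² + 0² + 0² = 1  — reached 1.
That took 3 steps.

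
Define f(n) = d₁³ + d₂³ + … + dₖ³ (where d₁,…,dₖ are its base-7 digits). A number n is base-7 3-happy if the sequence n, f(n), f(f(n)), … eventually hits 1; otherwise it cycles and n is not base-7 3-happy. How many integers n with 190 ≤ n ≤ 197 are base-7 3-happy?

190: 190 → 244 → 496 → 244  — not base-7 3-happy
191: 191 → 251 → 341 → 557 → 137 → 197 → 65 → 17 → 35 → 125 → 251  — not base-7 3-happy
192: 192 → 270 → 216 → 288 → 342 → 648 → 282 → 258 → 342  — not base-7 3-happy
193: 193 → 307 → 433 → 343 → 1  — base-7 3-happy
194: 194 → 368 → 92 → 218 → 92  — not base-7 3-happy
195: 195 → 459 → 81 → 129 → 99 → 9 → 9  — not base-7 3-happy
196: 196 → 64 → 10 → 28 → 64  — not base-7 3-happy
197: 197 → 65 → 17 → 35 → 125 → 251 → 341 → 557 → 137 → 197  — not base-7 3-happy
base-7 3-happy: 193

1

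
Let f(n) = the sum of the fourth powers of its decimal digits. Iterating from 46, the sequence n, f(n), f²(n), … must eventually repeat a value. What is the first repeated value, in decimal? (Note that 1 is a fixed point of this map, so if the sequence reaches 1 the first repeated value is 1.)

46 → 4⁴ + 6⁴ = 1552
1552 → 1⁴ + 5⁴ + 5⁴ + 2⁴ = 1267
1267 → 1⁴ + 2⁴ + 6⁴ + 7⁴ = 3714
3714 → 3⁴ + 7⁴ + 1⁴ + 4⁴ = 2739
2739 → 2⁴ + 7⁴ + 3⁴ + 9⁴ = 9059
9059 → 9⁴ + 0⁴ + 5⁴ + 9⁴ = 13747
13747 → 1⁴ + 3⁴ + 7⁴ + 4⁴ + 7⁴ = 5140
5140 → 5⁴ + 1⁴ + 4⁴ + 0⁴ = 882
882 → 8⁴ + 8⁴ + 2⁴ = 8208
8208 → 8⁴ + 2⁴ + 0⁴ + 8⁴ = 8208  — 8208 already appeared earlier.

8208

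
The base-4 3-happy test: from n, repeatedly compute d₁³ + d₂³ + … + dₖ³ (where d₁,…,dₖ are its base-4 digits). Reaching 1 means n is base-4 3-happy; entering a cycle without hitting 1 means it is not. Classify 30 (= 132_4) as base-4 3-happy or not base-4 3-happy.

not base-4 3-happy

30 = (1,3,2)_4 → 1³ + 3³ + 2³ = 1 + 27 + 8 = 36
36 = (2,1,0)_4 → 2³ + 1³ + 0³ = 8 + 1 + 0 = 9
9 = (2,1)_4 → 2³ + 1³ = 8 + 1 = 9  — 9 already seen; the sequence cycles without reaching 1.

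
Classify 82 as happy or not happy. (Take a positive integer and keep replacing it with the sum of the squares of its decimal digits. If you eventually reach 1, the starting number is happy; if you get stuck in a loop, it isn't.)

happy

82 → 8² + 2² = 64 + 4 = 68
68 → 6² + 8² = 36 + 64 = 100
100 → 1² + 0² + 0² = 1 + 0 + 0 = 1  — reached 1.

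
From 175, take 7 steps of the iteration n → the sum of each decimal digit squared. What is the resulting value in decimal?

175 → 1² + 7² + 5² = 75
75 → 7² + 5² = 74
74 → 7² + 4² = 65
65 → 6² + 5² = 61
61 → 6² + 1² = 37
37 → 3² + 7² = 58
58 → 5² + 8² = 89

89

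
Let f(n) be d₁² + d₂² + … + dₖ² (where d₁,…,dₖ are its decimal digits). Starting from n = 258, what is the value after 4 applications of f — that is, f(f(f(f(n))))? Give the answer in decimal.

65

258 → 93
93 → 90
90 → 81
81 → 65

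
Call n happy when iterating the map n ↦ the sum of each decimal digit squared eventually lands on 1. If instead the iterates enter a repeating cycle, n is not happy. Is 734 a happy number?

734 → 74
74 → 65
65 → 61
61 → 37
37 → 58
58 → 89
89 → 145
145 → 42
42 → 20
20 → 4
4 → 16
16 → 37  — 37 already seen; the sequence cycles without reaching 1.

not happy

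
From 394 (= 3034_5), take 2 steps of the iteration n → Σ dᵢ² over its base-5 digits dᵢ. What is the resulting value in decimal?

394 = (3,0,3,4)_5 → 3² + 0² + 3² + 4² = 34
34 = (1,1,4)_5 → 1² + 1² + 4² = 18

18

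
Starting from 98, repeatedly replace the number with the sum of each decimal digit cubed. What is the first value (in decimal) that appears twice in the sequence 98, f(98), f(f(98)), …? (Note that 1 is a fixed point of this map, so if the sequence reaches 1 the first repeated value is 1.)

407

98 → 1241
1241 → 74
74 → 407
407 → 407  — 407 already appeared earlier.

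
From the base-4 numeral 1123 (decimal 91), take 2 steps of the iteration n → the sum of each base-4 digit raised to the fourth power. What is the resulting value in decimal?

98

91 = (1,1,2,3)_4 → 1⁴ + 1⁴ + 2⁴ + 3⁴ = 99
99 = (1,2,0,3)_4 → 1⁴ + 2⁴ + 0⁴ + 3⁴ = 98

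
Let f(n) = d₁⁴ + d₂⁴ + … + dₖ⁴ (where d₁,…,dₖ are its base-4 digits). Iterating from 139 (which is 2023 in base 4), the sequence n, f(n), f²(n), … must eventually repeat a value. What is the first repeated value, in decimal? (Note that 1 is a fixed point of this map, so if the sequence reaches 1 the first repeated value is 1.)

139 = (2,0,2,3)_4 → 113
113 = (1,3,0,1)_4 → 83
83 = (1,1,0,3)_4 → 83  — 83 already appeared earlier.

83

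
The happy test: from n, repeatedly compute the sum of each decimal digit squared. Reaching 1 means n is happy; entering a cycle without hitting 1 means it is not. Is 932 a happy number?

932 → 94
94 → 97
97 → 130
130 → 10
10 → 1  — reached 1.

happy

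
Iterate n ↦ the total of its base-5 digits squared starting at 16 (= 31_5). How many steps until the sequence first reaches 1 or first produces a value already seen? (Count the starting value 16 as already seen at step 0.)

3

16 = (3,1)_5 → 3² + 1² = 10
10 = (2,0)_5 → 2² + 0² = 4
4 = (4)_5 → 4² = 16  — 16 repeats.
That took 3 steps.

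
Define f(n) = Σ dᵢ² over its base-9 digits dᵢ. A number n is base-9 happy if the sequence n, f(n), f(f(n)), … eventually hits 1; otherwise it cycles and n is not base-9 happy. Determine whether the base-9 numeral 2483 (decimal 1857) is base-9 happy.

1857 = (2,4,8,3)_9 → 2² + 4² + 8² + 3² = 93
93 = (1,1,3)_9 → 1² + 1² + 3² = 11
11 = (1,2)_9 → 1² + 2² = 5
5 = (5)_9 → 5² = 25
25 = (2,7)_9 → 2² + 7² = 53
53 = (5,8)_9 → 5² + 8² = 89
89 = (1,0,8)_9 → 1² + 0² + 8² = 65
65 = (7,2)_9 → 7² + 2² = 53  — 53 already seen; the sequence cycles without reaching 1.

not base-9 happy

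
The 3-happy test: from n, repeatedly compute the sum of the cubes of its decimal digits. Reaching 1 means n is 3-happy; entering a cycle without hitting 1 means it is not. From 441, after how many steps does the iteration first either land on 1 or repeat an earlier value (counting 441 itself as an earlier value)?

441 → 4³ + 4³ + 1³ = 64 + 64 + 1 = 129
129 → 1³ + 2³ + 9³ = 1 + 8 + 729 = 738
738 → 7³ + 3³ + 8³ = 343 + 27 + 512 = 882
882 → 8³ + 8³ + 2³ = 512 + 512 + 8 = 1032
1032 → 1³ + 0³ + 3³ + 2³ = 1 + 0 + 27 + 8 = 36
36 → 3³ + 6³ = 27 + 216 = 243
243 → 2³ + 4³ + 3³ = 8 + 64 + 27 = 99
99 → 9³ + 9³ = 729 + 729 = 1458
1458 → 1³ + 4³ + 5³ + 8³ = 1 + 64 + 125 + 512 = 702
702 → 7³ + 0³ + 2³ = 343 + 0 + 8 = 351
351 → 3³ + 5³ + 1³ = 27 + 125 + 1 = 153
153 → 1³ + 5³ + 3³ = 1 + 125 + 27 = 153  — 153 repeats.
That took 12 steps.

12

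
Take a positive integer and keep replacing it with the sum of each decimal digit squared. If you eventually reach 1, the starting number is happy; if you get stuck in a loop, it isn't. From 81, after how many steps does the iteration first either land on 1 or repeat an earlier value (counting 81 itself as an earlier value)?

11

81 → 8² + 1² = 64 + 1 = 65
65 → 6² + 5² = 36 + 25 = 61
61 → 6² + 1² = 36 + 1 = 37
37 → 3² + 7² = 9 + 49 = 58
58 → 5² + 8² = 25 + 64 = 89
89 → 8² + 9² = 64 + 81 = 145
145 → 1² + 4² + 5² = 1 + 16 + 25 = 42
42 → 4² + 2² = 16 + 4 = 20
20 → 2² + 0² = 4 + 0 = 4
4 → 4² = 16
16 → 1² + 6² = 1 + 36 = 37  — 37 repeats.
That took 11 steps.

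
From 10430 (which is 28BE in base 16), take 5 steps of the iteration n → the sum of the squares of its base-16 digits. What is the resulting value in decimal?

2

10430 = (2,8,11,14)_16 → 2² + 8² + 11² + 14² = 4 + 64 + 121 + 196 = 385
385 = (1,8,1)_16 → 1² + 8² + 1² = 1 + 64 + 1 = 66
66 = (4,2)_16 → 4² + 2² = 16 + 4 = 20
20 = (1,4)_16 → 1² + 4² = 1 + 16 = 17
17 = (1,1)_16 → 1² + 1² = 1 + 1 = 2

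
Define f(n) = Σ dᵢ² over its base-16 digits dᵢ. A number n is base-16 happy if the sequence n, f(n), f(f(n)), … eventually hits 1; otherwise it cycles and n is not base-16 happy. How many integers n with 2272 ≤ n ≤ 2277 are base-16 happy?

2272: 2272 → 260 → 17 → 2 → 4 → 16 → 1  — base-16 happy
2273: 2273 → 261 → 26 → 101 → 61 → 178 → 125 → 218 → 269 → 170 → 200 → 208 → 169 → 181 → 146 → 85 → 50 → 13 → 169  — not base-16 happy
2274: 2274 → 264 → 65 → 17 → 2 → 4 → 16 → 1  — base-16 happy
2275: 2275 → 269 → 170 → 200 → 208 → 169 → 181 → 146 → 85 → 50 → 13 → 169  — not base-16 happy
2276: 2276 → 276 → 18 → 5 → 25 → 82 → 29 → 170 → 200 → 208 → 169 → 181 → 146 → 85 → 50 → 13 → 169  — not base-16 happy
2277: 2277 → 285 → 171 → 221 → 338 → 30 → 197 → 169 → 181 → 146 → 85 → 50 → 13 → 169  — not base-16 happy
base-16 happy: 2272, 2274

2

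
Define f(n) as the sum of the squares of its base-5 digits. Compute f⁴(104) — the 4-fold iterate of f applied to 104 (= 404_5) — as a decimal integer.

104 = (4,0,4)_5 → 4² + 0² + 4² = 32
32 = (1,1,2)_5 → 1² + 1² + 2² = 6
6 = (1,1)_5 → 1² + 1² = 2
2 = (2)_5 → 2² = 4

4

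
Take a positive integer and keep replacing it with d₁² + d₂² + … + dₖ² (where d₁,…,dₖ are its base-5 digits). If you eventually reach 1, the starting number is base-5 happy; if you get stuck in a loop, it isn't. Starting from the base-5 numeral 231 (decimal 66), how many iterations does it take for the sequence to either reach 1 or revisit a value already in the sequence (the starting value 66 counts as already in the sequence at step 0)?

66 = (2,3,1)_5 → 2² + 3² + 1² = 4 + 9 + 1 = 14
14 = (2,4)_5 → 2² + 4² = 4 + 16 = 20
20 = (4,0)_5 → 4² + 0² = 16 + 0 = 16
16 = (3,1)_5 → 3² + 1² = 9 + 1 = 10
10 = (2,0)_5 → 2² + 0² = 4 + 0 = 4
4 = (4)_5 → 4² = 16  — 16 repeats.
That took 6 steps.

6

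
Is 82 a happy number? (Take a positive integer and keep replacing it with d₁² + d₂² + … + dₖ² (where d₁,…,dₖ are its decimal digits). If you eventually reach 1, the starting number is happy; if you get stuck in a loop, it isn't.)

82 → 8² + 2² = 64 + 4 = 68
68 → 6² + 8² = 36 + 64 = 100
100 → 1² + 0² + 0² = 1 + 0 + 0 = 1  — reached 1.

happy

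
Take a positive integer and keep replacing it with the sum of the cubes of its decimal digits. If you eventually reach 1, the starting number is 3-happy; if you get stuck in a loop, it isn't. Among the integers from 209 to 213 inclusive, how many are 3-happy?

1

209: 209 → 737 → 713 → 371 → 371  (repeats 371)
210: 210 → 9 → 729 → 1080 → 513 → 153 → 153  (repeats 153)
211: 211 → 10 → 1  (reaches 1)
212: 212 → 17 → 344 → 155 → 251 → 134 → 92 → 737 → 713 → 371 → 371  (repeats 371)
213: 213 → 36 → 243 → 99 → 1458 → 702 → 351 → 153 → 153  (repeats 153)
3-happy: 211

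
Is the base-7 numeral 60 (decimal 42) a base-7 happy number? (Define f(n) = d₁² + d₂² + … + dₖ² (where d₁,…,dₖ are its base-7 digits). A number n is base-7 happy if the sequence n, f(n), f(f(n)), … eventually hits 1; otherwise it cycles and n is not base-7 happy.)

42 = (6,0)_7 → 6² + 0² = 36 + 0 = 36
36 = (5,1)_7 → 5² + 1² = 25 + 1 = 26
26 = (3,5)_7 → 3² + 5² = 9 + 25 = 34
34 = (4,6)_7 → 4² + 6² = 16 + 36 = 52
52 = (1,0,3)_7 → 1² + 0² + 3² = 1 + 0 + 9 = 10
10 = (1,3)_7 → 1² + 3² = 1 + 9 = 10  — 10 already seen; the sequence cycles without reaching 1.

not base-7 happy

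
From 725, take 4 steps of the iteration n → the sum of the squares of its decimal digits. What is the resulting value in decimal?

2

725 → 7² + 2² + 5² = 49 + 4 + 25 = 78
78 → 7² + 8² = 49 + 64 = 113
113 → 1² + 1² + 3² = 1 + 1 + 9 = 11
11 → 1² + 1² = 1 + 1 = 2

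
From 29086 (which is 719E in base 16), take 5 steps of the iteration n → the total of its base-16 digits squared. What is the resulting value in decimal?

29086 = (7,1,9,14)_16 → 7² + 1² + 9² + 14² = 49 + 1 + 81 + 196 = 327
327 = (1,4,7)_16 → 1² + 4² + 7² = 1 + 16 + 49 = 66
66 = (4,2)_16 → 4² + 2² = 16 + 4 = 20
20 = (1,4)_16 → 1² + 4² = 1 + 16 = 17
17 = (1,1)_16 → 1² + 1² = 1 + 1 = 2

2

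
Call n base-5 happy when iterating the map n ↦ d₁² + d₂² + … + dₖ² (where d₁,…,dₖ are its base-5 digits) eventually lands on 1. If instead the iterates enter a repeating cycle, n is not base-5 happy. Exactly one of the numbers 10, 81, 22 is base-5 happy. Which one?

10: 10 → 4 → 16 → 10  — repeats 10 (not base-5 happy)
81: 81 → 11 → 5 → 1  — reaches 1 (base-5 happy)
22: 22 → 20 → 16 → 10 → 4 → 16  — repeats 16 (not base-5 happy)

81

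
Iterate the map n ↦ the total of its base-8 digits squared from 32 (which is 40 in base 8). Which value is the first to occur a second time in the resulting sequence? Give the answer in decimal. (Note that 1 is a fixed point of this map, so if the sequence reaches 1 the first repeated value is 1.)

16

32 = (4,0)_8 → 16
16 = (2,0)_8 → 4
4 = (4)_8 → 16  — 16 already appeared earlier.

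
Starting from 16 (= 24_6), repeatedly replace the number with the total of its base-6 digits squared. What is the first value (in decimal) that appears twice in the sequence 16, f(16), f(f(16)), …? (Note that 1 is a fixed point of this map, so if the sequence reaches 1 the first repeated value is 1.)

20

16 = (2,4)_6 → 2² + 4² = 20
20 = (3,2)_6 → 3² + 2² = 13
13 = (2,1)_6 → 2² + 1² = 5
5 = (5)_6 → 5² = 25
25 = (4,1)_6 → 4² + 1² = 17
17 = (2,5)_6 → 2² + 5² = 29
29 = (4,5)_6 → 4² + 5² = 41
41 = (1,0,5)_6 → 1² + 0² + 5² = 26
26 = (4,2)_6 → 4² + 2² = 20  — 20 already appeared earlier.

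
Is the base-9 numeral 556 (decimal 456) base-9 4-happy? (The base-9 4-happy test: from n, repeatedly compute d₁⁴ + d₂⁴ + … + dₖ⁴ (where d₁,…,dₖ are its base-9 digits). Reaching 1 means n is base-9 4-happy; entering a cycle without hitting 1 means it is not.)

456 = (5,5,6)_9 → 5⁴ + 5⁴ + 6⁴ = 2546
2546 = (3,4,3,8)_9 → 3⁴ + 4⁴ + 3⁴ + 8⁴ = 4514
4514 = (6,1,6,5)_9 → 6⁴ + 1⁴ + 6⁴ + 5⁴ = 3218
3218 = (4,3,6,5)_9 → 4⁴ + 3⁴ + 6⁴ + 5⁴ = 2258
2258 = (3,0,7,8)_9 → 3⁴ + 0⁴ + 7⁴ + 8⁴ = 6578
6578 = (1,0,0,1,8)_9 → 1⁴ + 0⁴ + 0⁴ + 1⁴ + 8⁴ = 4098
4098 = (5,5,5,3)_9 → 5⁴ + 5⁴ + 5⁴ + 3⁴ = 1956
1956 = (2,6,1,3)_9 → 2⁴ + 6⁴ + 1⁴ + 3⁴ = 1394
1394 = (1,8,1,8)_9 → 1⁴ + 8⁴ + 1⁴ + 8⁴ = 8194
8194 = (1,2,2,1,4)_9 → 1⁴ + 2⁴ + 2⁴ + 1⁴ + 4⁴ = 290
290 = (3,5,2)_9 → 3⁴ + 5⁴ + 2⁴ = 722
722 = (8,8,2)_9 → 8⁴ + 8⁴ + 2⁴ = 8208
8208 = (1,2,2,3,0)_9 → 1⁴ + 2⁴ + 2⁴ + 3⁴ + 0⁴ = 114
114 = (1,3,6)_9 → 1⁴ + 3⁴ + 6⁴ = 1378
1378 = (1,8,0,1)_9 → 1⁴ + 8⁴ + 0⁴ + 1⁴ = 4098  — 4098 already seen; the sequence cycles without reaching 1.

not base-9 4-happy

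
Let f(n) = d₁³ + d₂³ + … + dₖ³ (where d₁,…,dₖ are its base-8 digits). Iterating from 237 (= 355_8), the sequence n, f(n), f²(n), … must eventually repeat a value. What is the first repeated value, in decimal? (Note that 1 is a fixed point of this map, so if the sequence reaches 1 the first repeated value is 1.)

559

237 = (3,5,5)_8 → 3³ + 5³ + 5³ = 277
277 = (4,2,5)_8 → 4³ + 2³ + 5³ = 197
197 = (3,0,5)_8 → 3³ + 0³ + 5³ = 152
152 = (2,3,0)_8 → 2³ + 3³ + 0³ = 35
35 = (4,3)_8 → 4³ + 3³ = 91
91 = (1,3,3)_8 → 1³ + 3³ + 3³ = 55
55 = (6,7)_8 → 6³ + 7³ = 559
559 = (1,0,5,7)_8 → 1³ + 0³ + 5³ + 7³ = 469
469 = (7,2,5)_8 → 7³ + 2³ + 5³ = 476
476 = (7,3,4)_8 → 7³ + 3³ + 4³ = 434
434 = (6,6,2)_8 → 6³ + 6³ + 2³ = 440
440 = (6,7,0)_8 → 6³ + 7³ + 0³ = 559  — 559 already appeared earlier.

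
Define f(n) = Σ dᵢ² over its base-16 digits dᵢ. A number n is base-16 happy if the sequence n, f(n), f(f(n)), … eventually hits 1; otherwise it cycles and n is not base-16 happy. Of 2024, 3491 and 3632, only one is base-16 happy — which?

2024: 2024 → 309 → 35 → 13 → 169 → 181 → 146 → 85 → 50 → 13  — repeats 13 (not base-16 happy)
3491: 3491 → 278 → 38 → 40 → 68 → 32 → 4 → 16 → 1  — reaches 1 (base-16 happy)
3632: 3632 → 205 → 313 → 91 → 146 → 85 → 50 → 13 → 169 → 181 → 146  — repeats 146 (not base-16 happy)

3491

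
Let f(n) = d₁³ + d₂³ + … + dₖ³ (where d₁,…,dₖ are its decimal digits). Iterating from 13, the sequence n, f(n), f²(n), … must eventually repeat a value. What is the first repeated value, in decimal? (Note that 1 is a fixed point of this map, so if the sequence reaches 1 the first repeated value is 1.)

133

13 → 1³ + 3³ = 1 + 27 = 28
28 → 2³ + 8³ = 8 + 512 = 520
520 → 5³ + 2³ + 0³ = 125 + 8 + 0 = 133
133 → 1³ + 3³ + 3³ = 1 + 27 + 27 = 55
55 → 5³ + 5³ = 125 + 125 = 250
250 → 2³ + 5³ + 0³ = 8 + 125 + 0 = 133  — 133 already appeared earlier.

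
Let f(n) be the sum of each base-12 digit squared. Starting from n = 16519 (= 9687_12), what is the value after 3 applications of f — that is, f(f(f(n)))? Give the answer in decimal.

52

16519 = (9,6,8,7)_12 → 9² + 6² + 8² + 7² = 230
230 = (1,7,2)_12 → 1² + 7² + 2² = 54
54 = (4,6)_12 → 4² + 6² = 52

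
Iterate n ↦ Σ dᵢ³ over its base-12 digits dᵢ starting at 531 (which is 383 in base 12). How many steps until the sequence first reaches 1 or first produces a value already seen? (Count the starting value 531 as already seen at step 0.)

13

531 = (3,8,3)_12 → 566
566 = (3,11,2)_12 → 1366
1366 = (9,5,10)_12 → 1854
1854 = (1,0,10,6)_12 → 1217
1217 = (8,5,5)_12 → 762
762 = (5,3,6)_12 → 368
368 = (2,6,8)_12 → 736
736 = (5,1,4)_12 → 190
190 = (1,3,10)_12 → 1028
1028 = (7,1,8)_12 → 856
856 = (5,11,4)_12 → 1520
1520 = (10,6,8)_12 → 1728
1728 = (1,0,0,0)_12 → 1  — reached 1.
That took 13 steps.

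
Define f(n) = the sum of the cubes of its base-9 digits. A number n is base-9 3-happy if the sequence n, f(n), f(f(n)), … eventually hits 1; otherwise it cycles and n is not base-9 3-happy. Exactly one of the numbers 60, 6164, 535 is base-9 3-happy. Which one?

535

60: 60 → 432 → 152 → 856 → 128 → 134 → 638 → 1198 → 470 → 476 → 980 → 540 → 432  — repeats 432 (not base-9 3-happy)
6164: 6164 → 1088 → 604 → 408 → 152 → 856 → 128 → 134 → 638 → 1198 → 470 → 476 → 980 → 540 → 432 → 152  — repeats 152 (not base-9 3-happy)
535: 535 → 405 → 125 → 577 → 345 → 99 → 9 → 1  — reaches 1 (base-9 3-happy)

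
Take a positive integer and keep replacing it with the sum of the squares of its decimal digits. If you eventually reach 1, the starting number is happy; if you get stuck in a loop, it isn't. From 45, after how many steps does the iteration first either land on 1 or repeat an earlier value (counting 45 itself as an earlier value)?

45 → 41
41 → 17
17 → 50
50 → 25
25 → 29
29 → 85
85 → 89
89 → 145
145 → 42
42 → 20
20 → 4
4 → 16
16 → 37
37 → 58
58 → 89  — 89 repeats.
That took 15 steps.

15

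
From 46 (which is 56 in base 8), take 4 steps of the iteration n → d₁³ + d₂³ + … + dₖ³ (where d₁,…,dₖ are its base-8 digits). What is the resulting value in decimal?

2

46 = (5,6)_8 → 5³ + 6³ = 125 + 216 = 341
341 = (5,2,5)_8 → 5³ + 2³ + 5³ = 125 + 8 + 125 = 258
258 = (4,0,2)_8 → 4³ + 0³ + 2³ = 64 + 0 + 8 = 72
72 = (1,1,0)_8 → 1³ + 1³ + 0³ = 1 + 1 + 0 = 2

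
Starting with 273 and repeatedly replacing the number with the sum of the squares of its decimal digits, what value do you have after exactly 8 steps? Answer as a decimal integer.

42

273 → 2² + 7² + 3² = 62
62 → 6² + 2² = 40
40 → 4² + 0² = 16
16 → 1² + 6² = 37
37 → 3² + 7² = 58
58 → 5² + 8² = 89
89 → 8² + 9² = 145
145 → 1² + 4² + 5² = 42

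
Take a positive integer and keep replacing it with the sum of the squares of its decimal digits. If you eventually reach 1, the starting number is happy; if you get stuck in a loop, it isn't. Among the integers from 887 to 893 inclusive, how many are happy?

1

887: 887 → 177 → 99 → 162 → 41 → 17 → 50 → 25 → 29 → 85 → 89 → 145 → 42 → 20 → 4 → 16 → 37 → 58 → 89  (repeats 89)
888: 888 → 192 → 86 → 100 → 1  (reaches 1)
889: 889 → 209 → 85 → 89 → 145 → 42 → 20 → 4 → 16 → 37 → 58 → 89  (repeats 89)
890: 890 → 145 → 42 → 20 → 4 → 16 → 37 → 58 → 89 → 145  (repeats 145)
891: 891 → 146 → 53 → 34 → 25 → 29 → 85 → 89 → 145 → 42 → 20 → 4 → 16 → 37 → 58 → 89  (repeats 89)
892: 892 → 149 → 98 → 145 → 42 → 20 → 4 → 16 → 37 → 58 → 89 → 145  (repeats 145)
893: 893 → 154 → 42 → 20 → 4 → 16 → 37 → 58 → 89 → 145 → 42  (repeats 42)
happy: 888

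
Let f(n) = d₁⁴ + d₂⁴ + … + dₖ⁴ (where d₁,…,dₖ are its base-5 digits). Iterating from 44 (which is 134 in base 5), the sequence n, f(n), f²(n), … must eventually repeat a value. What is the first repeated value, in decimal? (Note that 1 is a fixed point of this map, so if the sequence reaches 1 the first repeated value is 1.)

338

44 = (1,3,4)_5 → 338
338 = (2,3,2,3)_5 → 194
194 = (1,2,3,4)_5 → 354
354 = (2,4,0,4)_5 → 528
528 = (4,1,0,3)_5 → 338  — 338 already appeared earlier.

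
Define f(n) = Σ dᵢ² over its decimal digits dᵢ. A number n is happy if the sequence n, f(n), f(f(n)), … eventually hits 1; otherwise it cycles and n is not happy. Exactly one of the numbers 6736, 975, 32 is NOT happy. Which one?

6736: 6736 → 130 → 10 → 1  — reaches 1 (happy)
975: 975 → 155 → 51 → 26 → 40 → 16 → 37 → 58 → 89 → 145 → 42 → 20 → 4 → 16  — repeats 16 (not happy)
32: 32 → 13 → 10 → 1  — reaches 1 (happy)

975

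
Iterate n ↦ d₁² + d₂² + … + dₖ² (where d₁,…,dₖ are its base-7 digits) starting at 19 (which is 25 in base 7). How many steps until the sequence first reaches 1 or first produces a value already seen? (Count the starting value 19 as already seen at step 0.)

19 = (2,5)_7 → 2² + 5² = 4 + 25 = 29
29 = (4,1)_7 → 4² + 1² = 16 + 1 = 17
17 = (2,3)_7 → 2² + 3² = 4 + 9 = 13
13 = (1,6)_7 → 1² + 6² = 1 + 36 = 37
37 = (5,2)_7 → 5² + 2² = 25 + 4 = 29  — 29 repeats.
That took 5 steps.

5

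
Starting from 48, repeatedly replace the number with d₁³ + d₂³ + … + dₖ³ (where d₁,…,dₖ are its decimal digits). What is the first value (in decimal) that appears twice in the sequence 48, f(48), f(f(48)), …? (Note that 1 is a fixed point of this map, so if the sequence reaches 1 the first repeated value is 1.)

153

48 → 4³ + 8³ = 64 + 512 = 576
576 → 5³ + 7³ + 6³ = 125 + 343 + 216 = 684
684 → 6³ + 8³ + 4³ = 216 + 512 + 64 = 792
792 → 7³ + 9³ + 2³ = 343 + 729 + 8 = 1080
1080 → 1³ + 0³ + 8³ + 0³ = 1 + 0 + 512 + 0 = 513
513 → 5³ + 1³ + 3³ = 125 + 1 + 27 = 153
153 → 1³ + 5³ + 3³ = 1 + 125 + 27 = 153  — 153 already appeared earlier.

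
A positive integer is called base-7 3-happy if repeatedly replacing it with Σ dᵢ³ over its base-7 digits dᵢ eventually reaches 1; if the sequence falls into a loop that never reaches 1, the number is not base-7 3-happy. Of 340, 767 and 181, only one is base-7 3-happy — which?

181

340: 340 → 496 → 244 → 496  — repeats 496 (not base-7 3-happy)
767: 767 → 137 → 197 → 65 → 17 → 35 → 125 → 251 → 341 → 557 → 137  — repeats 137 (not base-7 3-happy)
181: 181 → 307 → 433 → 343 → 1  — reaches 1 (base-7 3-happy)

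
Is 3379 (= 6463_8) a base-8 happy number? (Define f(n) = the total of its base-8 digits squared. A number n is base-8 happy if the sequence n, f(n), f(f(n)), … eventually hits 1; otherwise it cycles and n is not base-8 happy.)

3379 = (6,4,6,3)_8 → 97
97 = (1,4,1)_8 → 18
18 = (2,2)_8 → 8
8 = (1,0)_8 → 1  — reached 1.

base-8 happy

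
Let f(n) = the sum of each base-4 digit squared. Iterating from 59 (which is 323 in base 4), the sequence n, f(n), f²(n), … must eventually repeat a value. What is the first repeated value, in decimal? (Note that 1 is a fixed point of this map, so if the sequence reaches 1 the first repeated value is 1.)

1

59 = (3,2,3)_4 → 3² + 2² + 3² = 9 + 4 + 9 = 22
22 = (1,1,2)_4 → 1² + 1² + 2² = 1 + 1 + 4 = 6
6 = (1,2)_4 → 1² + 2² = 1 + 4 = 5
5 = (1,1)_4 → 1² + 1² = 1 + 1 = 2
2 = (2)_4 → 2² = 4
4 = (1,0)_4 → 1² + 0² = 1 + 0 = 1  — reached the fixed point 1.
1 → 1, so 1 is the first repeated value.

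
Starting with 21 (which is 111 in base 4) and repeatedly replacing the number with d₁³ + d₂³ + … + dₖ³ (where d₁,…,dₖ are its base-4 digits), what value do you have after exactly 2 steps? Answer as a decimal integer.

21 = (1,1,1)_4 → 1³ + 1³ + 1³ = 3
3 = (3)_4 → 3³ = 27

27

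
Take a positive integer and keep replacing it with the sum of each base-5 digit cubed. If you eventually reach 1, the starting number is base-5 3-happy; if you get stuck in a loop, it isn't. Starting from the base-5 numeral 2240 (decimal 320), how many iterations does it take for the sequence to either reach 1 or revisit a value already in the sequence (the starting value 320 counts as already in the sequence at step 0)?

3

320 = (2,2,4,0)_5 → 80
80 = (3,1,0)_5 → 28
28 = (1,0,3)_5 → 28  — 28 repeats.
That took 3 steps.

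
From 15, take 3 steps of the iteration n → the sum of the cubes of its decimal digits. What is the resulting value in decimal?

141

15 → 1³ + 5³ = 1 + 125 = 126
126 → 1³ + 2³ + 6³ = 1 + 8 + 216 = 225
225 → 2³ + 2³ + 5³ = 8 + 8 + 125 = 141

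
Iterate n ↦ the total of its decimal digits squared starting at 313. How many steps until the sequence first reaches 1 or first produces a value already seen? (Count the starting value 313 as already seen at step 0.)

313 → 3² + 1² + 3² = 19
19 → 1² + 9² = 82
82 → 8² + 2² = 68
68 → 6² + 8² = 100
100 → 1² + 0² + 0² = 1  — reached 1.
That took 5 steps.

5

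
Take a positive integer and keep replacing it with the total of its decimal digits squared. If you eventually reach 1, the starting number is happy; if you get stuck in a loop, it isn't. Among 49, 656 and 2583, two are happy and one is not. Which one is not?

2583

49: 49 → 97 → 130 → 10 → 1  — reaches 1 (happy)
656: 656 → 97 → 130 → 10 → 1  — reaches 1 (happy)
2583: 2583 → 102 → 5 → 25 → 29 → 85 → 89 → 145 → 42 → 20 → 4 → 16 → 37 → 58 → 89  — repeats 89 (not happy)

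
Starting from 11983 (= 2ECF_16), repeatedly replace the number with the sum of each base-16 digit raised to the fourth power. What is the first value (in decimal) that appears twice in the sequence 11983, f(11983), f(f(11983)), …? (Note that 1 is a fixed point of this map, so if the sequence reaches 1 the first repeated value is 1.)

11983 = (2,14,12,15)_16 → 2⁴ + 14⁴ + 12⁴ + 15⁴ = 109793
109793 = (1,10,12,14,1)_16 → 1⁴ + 10⁴ + 12⁴ + 14⁴ + 1⁴ = 69154
69154 = (1,0,14,2,2)_16 → 1⁴ + 0⁴ + 14⁴ + 2⁴ + 2⁴ = 38449
38449 = (9,6,3,1)_16 → 9⁴ + 6⁴ + 3⁴ + 1⁴ = 7939
7939 = (1,15,0,3)_16 → 1⁴ + 15⁴ + 0⁴ + 3⁴ = 50707
50707 = (12,6,1,3)_16 → 12⁴ + 6⁴ + 1⁴ + 3⁴ = 22114
22114 = (5,6,6,2)_16 → 5⁴ + 6⁴ + 6⁴ + 2⁴ = 3233
3233 = (12,10,1)_16 → 12⁴ + 10⁴ + 1⁴ = 30737
30737 = (7,8,1,1)_16 → 7⁴ + 8⁴ + 1⁴ + 1⁴ = 6499
6499 = (1,9,6,3)_16 → 1⁴ + 9⁴ + 6⁴ + 3⁴ = 7939  — 7939 already appeared earlier.

7939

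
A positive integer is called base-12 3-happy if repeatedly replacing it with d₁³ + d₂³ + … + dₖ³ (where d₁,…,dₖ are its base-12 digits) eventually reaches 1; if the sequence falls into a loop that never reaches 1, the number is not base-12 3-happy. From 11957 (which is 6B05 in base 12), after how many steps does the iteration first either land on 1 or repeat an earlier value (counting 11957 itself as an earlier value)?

4

11957 = (6,11,0,5)_12 → 6³ + 11³ + 0³ + 5³ = 216 + 1331 + 0 + 125 = 1672
1672 = (11,7,4)_12 → 11³ + 7³ + 4³ = 1331 + 343 + 64 = 1738
1738 = (1,0,0,10)_12 → 1³ + 0³ + 0³ + 10³ = 1 + 0 + 0 + 1000 = 1001
1001 = (6,11,5)_12 → 6³ + 11³ + 5³ = 216 + 1331 + 125 = 1672  — 1672 repeats.
That took 4 steps.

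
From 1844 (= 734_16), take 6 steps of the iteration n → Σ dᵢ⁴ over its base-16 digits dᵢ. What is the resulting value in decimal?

1844 = (7,3,4)_16 → 7⁴ + 3⁴ + 4⁴ = 2401 + 81 + 256 = 2738
2738 = (10,11,2)_16 → 10⁴ + 11⁴ + 2⁴ = 10000 + 14641 + 16 = 24657
24657 = (6,0,5,1)_16 → 6⁴ + 0⁴ + 5⁴ + 1⁴ = 1296 + 0 + 625 + 1 = 1922
1922 = (7,8,2)_16 → 7⁴ + 8⁴ + 2⁴ = 2401 + 4096 + 16 = 6513
6513 = (1,9,7,1)_16 → 1⁴ + 9⁴ + 7⁴ + 1⁴ = 1 + 6561 + 2401 + 1 = 8964
8964 = (2,3,0,4)_16 → 2⁴ + 3⁴ + 0⁴ + 4⁴ = 16 + 81 + 0 + 256 = 353

353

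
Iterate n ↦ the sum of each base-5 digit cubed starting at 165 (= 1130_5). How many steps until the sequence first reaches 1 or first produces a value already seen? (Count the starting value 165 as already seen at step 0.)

5

165 = (1,1,3,0)_5 → 1³ + 1³ + 3³ + 0³ = 1 + 1 + 27 + 0 = 29
29 = (1,0,4)_5 → 1³ + 0³ + 4³ = 1 + 0 + 64 = 65
65 = (2,3,0)_5 → 2³ + 3³ + 0³ = 8 + 27 + 0 = 35
35 = (1,2,0)_5 → 1³ + 2³ + 0³ = 1 + 8 + 0 = 9
9 = (1,4)_5 → 1³ + 4³ = 1 + 64 = 65  — 65 repeats.
That took 5 steps.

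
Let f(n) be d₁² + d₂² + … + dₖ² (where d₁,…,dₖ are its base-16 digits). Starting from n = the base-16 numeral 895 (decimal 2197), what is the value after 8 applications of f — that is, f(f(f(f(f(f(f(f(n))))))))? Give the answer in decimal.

2197 = (8,9,5)_16 → 8² + 9² + 5² = 64 + 81 + 25 = 170
170 = (10,10)_16 → 10² + 10² = 100 + 100 = 200
200 = (12,8)_16 → 12² + 8² = 144 + 64 = 208
208 = (13,0)_16 → 13² + 0² = 169 + 0 = 169
169 = (10,9)_16 → 10² + 9² = 100 + 81 = 181
181 = (11,5)_16 → 11² + 5² = 121 + 25 = 146
146 = (9,2)_16 → 9² + 2² = 81 + 4 = 85
85 = (5,5)_16 → 5² + 5² = 25 + 25 = 50

50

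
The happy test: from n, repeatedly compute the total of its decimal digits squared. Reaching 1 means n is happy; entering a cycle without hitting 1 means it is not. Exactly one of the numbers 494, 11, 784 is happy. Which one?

784

494: 494 → 113 → 11 → 2 → 4 → 16 → 37 → 58 → 89 → 145 → 42 → 20 → 4  — repeats 4 (not happy)
11: 11 → 2 → 4 → 16 → 37 → 58 → 89 → 145 → 42 → 20 → 4  — repeats 4 (not happy)
784: 784 → 129 → 86 → 100 → 1  — reaches 1 (happy)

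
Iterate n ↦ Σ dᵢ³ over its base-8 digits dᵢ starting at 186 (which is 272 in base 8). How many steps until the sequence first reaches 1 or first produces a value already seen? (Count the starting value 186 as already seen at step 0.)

8

186 = (2,7,2)_8 → 2³ + 7³ + 2³ = 359
359 = (5,4,7)_8 → 5³ + 4³ + 7³ = 532
532 = (1,0,2,4)_8 → 1³ + 0³ + 2³ + 4³ = 73
73 = (1,1,1)_8 → 1³ + 1³ + 1³ = 3
3 = (3)_8 → 3³ = 27
27 = (3,3)_8 → 3³ + 3³ = 54
54 = (6,6)_8 → 6³ + 6³ = 432
432 = (6,6,0)_8 → 6³ + 6³ + 0³ = 432  — 432 repeats.
That took 8 steps.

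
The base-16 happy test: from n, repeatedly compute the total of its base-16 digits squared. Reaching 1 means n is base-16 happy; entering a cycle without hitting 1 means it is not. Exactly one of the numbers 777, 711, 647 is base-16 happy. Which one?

777: 777 → 90 → 125 → 218 → 269 → 170 → 200 → 208 → 169 → 181 → 146 → 85 → 50 → 13 → 169  — repeats 169 (not base-16 happy)
711: 711 → 197 → 169 → 181 → 146 → 85 → 50 → 13 → 169  — repeats 169 (not base-16 happy)
647: 647 → 117 → 74 → 116 → 65 → 17 → 2 → 4 → 16 → 1  — reaches 1 (base-16 happy)

647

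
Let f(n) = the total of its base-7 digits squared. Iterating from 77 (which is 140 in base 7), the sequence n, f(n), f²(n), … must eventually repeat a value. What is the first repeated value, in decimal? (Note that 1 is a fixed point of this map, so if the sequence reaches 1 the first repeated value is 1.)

17

77 = (1,4,0)_7 → 1² + 4² + 0² = 1 + 16 + 0 = 17
17 = (2,3)_7 → 2² + 3² = 4 + 9 = 13
13 = (1,6)_7 → 1² + 6² = 1 + 36 = 37
37 = (5,2)_7 → 5² + 2² = 25 + 4 = 29
29 = (4,1)_7 → 4² + 1² = 16 + 1 = 17  — 17 already appeared earlier.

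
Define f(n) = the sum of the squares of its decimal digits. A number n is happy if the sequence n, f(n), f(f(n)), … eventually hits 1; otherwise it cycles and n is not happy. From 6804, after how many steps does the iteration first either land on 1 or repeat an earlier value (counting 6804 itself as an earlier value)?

12

6804 → 6² + 8² + 0² + 4² = 116
116 → 1² + 1² + 6² = 38
38 → 3² + 8² = 73
73 → 7² + 3² = 58
58 → 5² + 8² = 89
89 → 8² + 9² = 145
145 → 1² + 4² + 5² = 42
42 → 4² + 2² = 20
20 → 2² + 0² = 4
4 → 4² = 16
16 → 1² + 6² = 37
37 → 3² + 7² = 58  — 58 repeats.
That took 12 steps.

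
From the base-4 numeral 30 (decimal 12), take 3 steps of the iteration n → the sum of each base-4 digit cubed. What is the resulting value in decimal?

9

12 = (3,0)_4 → 3³ + 0³ = 27 + 0 = 27
27 = (1,2,3)_4 → 1³ + 2³ + 3³ = 1 + 8 + 27 = 36
36 = (2,1,0)_4 → 2³ + 1³ + 0³ = 8 + 1 + 0 = 9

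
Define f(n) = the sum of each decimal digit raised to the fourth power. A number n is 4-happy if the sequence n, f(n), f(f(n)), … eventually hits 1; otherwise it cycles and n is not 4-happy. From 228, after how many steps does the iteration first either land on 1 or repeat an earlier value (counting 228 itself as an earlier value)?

228 → 2⁴ + 2⁴ + 8⁴ = 16 + 16 + 4096 = 4128
4128 → 4⁴ + 1⁴ + 2⁴ + 8⁴ = 256 + 1 + 16 + 4096 = 4369
4369 → 4⁴ + 3⁴ + 6⁴ + 9⁴ = 256 + 81 + 1296 + 6561 = 8194
8194 → 8⁴ + 1⁴ + 9⁴ + 4⁴ = 4096 + 1 + 6561 + 256 = 10914
10914 → 1⁴ + 0⁴ + 9⁴ + 1⁴ + 4⁴ = 1 + 0 + 6561 + 1 + 256 = 6819
6819 → 6⁴ + 8⁴ + 1⁴ + 9⁴ = 1296 + 4096 + 1 + 6561 = 11954
11954 → 1⁴ + 1⁴ + 9⁴ + 5⁴ + 4⁴ = 1 + 1 + 6561 + 625 + 256 = 7444
7444 → 7⁴ + 4⁴ + 4⁴ + 4⁴ = 2401 + 256 + 256 + 256 = 3169
3169 → 3⁴ + 1⁴ + 6⁴ + 9⁴ = 81 + 1 + 1296 + 6561 = 7939
7939 → 7⁴ + 9⁴ + 3⁴ + 9⁴ = 2401 + 6561 + 81 + 6561 = 15604
15604 → 1⁴ + 5⁴ + 6⁴ + 0⁴ + 4⁴ = 1 + 625 + 1296 + 0 + 256 = 2178
2178 → 2⁴ + 1⁴ + 7⁴ + 8⁴ = 16 + 1 + 2401 + 4096 = 6514
6514 → 6⁴ + 5⁴ + 1⁴ + 4⁴ = 1296 + 625 + 1 + 256 = 2178  — 2178 repeats.
That took 13 steps.

13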